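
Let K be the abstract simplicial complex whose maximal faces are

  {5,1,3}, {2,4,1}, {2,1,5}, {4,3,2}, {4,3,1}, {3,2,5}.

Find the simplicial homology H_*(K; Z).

H_0 = Z,  H_1 = 0,  H_2 = Z.

Take the total order 1 < 2 < 3 < 4 < 5 on the vertex set. Then K (dimension 2) consists of the simplices:

  0-simplices (5): [1], [2], [3], [4], [5]
  1-simplices (9): [1,2], [1,3], [1,4], [1,5], [2,3], [2,4], [2,5], [3,4], [3,5]
  2-simplices (6): [1,2,4], [1,2,5], [1,3,4], [1,3,5], [2,3,4], [2,3,5]

giving chain groups C_0 ≅ Z^5, C_1 ≅ Z^9, C_2 ≅ Z^6.

Boundary ∂_1: C_1 → C_0 is given by ∂[p,q] = [q] − [p]. For instance
  ∂[2,5] = [5] − [2].
This gives a 5×9 integer matrix of rank 4; reducing to Smith normal form yields diagonal entries (1,1,1,1).

The boundary map ∂_2: C_2 → C_1 maps a triangle to the signed sum of its edges. For instance
  ∂[1,3,4] = [3,4] − [1,4] + [1,3],
  ∂[2,3,4] = [3,4] − [2,4] + [2,3].
The 9×6 boundary matrix has rank 5 and Smith normal form diag(1,1,1,1,1).

Reading off H_k = ker ∂_k / im ∂_{k+1}:

  H_0: rank C_0 − rank ∂_1 = 5 − 4 = 1, and the invariant factors of ∂_1 are all 1, so H_0 ≅ Z.
  H_1: rank ker ∂_1 − rank ∂_2 = (9 − 4) − 5 = 0, and the invariant factors of ∂_2 are all 1, so H_1 ≅ 0.
  H_2: rank ker ∂_2 − rank ∂_3 = (6 − 5) − 0 = 1, and there is no ∂_3, so H_2 ≅ Z.

(K is a triangulation of the 2-sphere S^2.)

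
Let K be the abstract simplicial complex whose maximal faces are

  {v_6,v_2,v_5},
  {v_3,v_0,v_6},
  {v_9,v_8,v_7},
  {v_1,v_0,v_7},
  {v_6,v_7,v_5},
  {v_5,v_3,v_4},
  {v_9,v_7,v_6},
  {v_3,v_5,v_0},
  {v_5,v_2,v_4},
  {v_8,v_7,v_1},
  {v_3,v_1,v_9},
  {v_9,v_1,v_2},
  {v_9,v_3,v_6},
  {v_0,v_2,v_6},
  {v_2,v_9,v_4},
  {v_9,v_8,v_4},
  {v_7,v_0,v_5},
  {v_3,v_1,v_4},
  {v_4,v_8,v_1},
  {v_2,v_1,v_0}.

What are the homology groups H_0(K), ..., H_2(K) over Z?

H_0 ≅ Z,  H_1 ≅ Z ⊕ Z_2,  H_2 = 0.

Fix the vertex order v_0 < v_1 < v_2 < v_3 < v_4 < v_5 < v_6 < v_7 < v_8 < v_9 and write every simplex with vertices in increasing order. Then dim K = 2 and the simplices of K are:

  0-simplices (10): [v_0], [v_1], [v_2], [v_3], [v_4], [v_5], [v_6], [v_7], [v_8], [v_9]
  1-simplices (30): (30 of them)
  2-simplices (20): (20 of them)

so the chain groups are C_0 ≅ Z^10, C_1 ≅ Z^30, C_2 ≅ Z^20.

Boundary ∂_1: C_1 → C_0 maps an edge to its endpoints' difference, ∂[p,q] = q − p.
The 10×30 boundary matrix has rank 9 and Smith normal form diag(1,1,1,1,1,1,1,1,1).

The boundary map ∂_2: C_2 → C_1 sends each 2-simplex [p,q,r] to [q,r] − [p,r] + [p,q]. For instance
  ∂[v_1,v_7,v_8] = [v_7,v_8] − [v_1,v_8] + [v_1,v_7],
  ∂[v_0,v_1,v_2] = [v_1,v_2] − [v_0,v_2] + [v_0,v_1].
The 30×20 boundary matrix has rank 20 and Smith normal form diag(1,1,1,1,1,1,1,1,1,1,1,1,1,1,1,1,1,1,1,2).

From H_k ≅ ker(∂_k) / im(∂_{k+1}) we obtain:

  H_0: rank C_0 − rank ∂_1 = 10 − 9 = 1, and the invariant factors of ∂_1 are all 1, so H_0 = Z.
  H_1: rank ker ∂_1 − rank ∂_2 = (30 − 9) − 20 = 1, and ∂_2 has invariant factor 2 > 1, so H_1 = Z ⊕ Z_2.
  H_2: rank ker ∂_2 − rank ∂_3 = (20 − 20) − 0 = 0, and there is no ∂_3, so H_2 = 0.

As a check, the Euler characteristic is 10 − 30 + 20 = 0, which agrees with 1 − 1 + 0 = 0.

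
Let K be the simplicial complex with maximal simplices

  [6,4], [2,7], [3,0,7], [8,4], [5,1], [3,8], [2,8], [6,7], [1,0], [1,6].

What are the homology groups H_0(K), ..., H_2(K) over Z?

K has 9 vertices, 12 edges, 1 triangle.
rank ∂_0 = 0, rank ∂_1 = 8 ⇒ b_0 = 9 − 0 − 8 = 1; all invariant factors of ∂_1 are 1 so no torsion. So H_0 = Z.
rank ∂_1 = 8, rank ∂_2 = 1 ⇒ b_1 = 12 − 8 − 1 = 3; all invariant factors of ∂_2 are 1 so no torsion. So H_1 = Z^3.
rank ∂_2 = 1, rank ∂_3 = 0 ⇒ b_2 = 1 − 1 − 0 = 0. So H_2 = 0.

H_0 = Z,  H_1 = Z^3,  H_2 = 0.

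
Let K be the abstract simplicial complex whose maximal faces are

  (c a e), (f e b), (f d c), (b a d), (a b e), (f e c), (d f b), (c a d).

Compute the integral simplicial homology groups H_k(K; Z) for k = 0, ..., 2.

Order the vertices as a < b < c < d < e < f. Listing each simplex with vertices in this order, K has dimension 2 with simplices:

  0-simplices (6): a, b, c, d, e, f
  1-simplices (12): ab, ac, ad, ae, bd, be, bf, cd, ce, cf, df, ef
  2-simplices (8): abd, abe, acd, ace, bdf, bef, cdf, cef

so the chain groups are C_0 ≅ Z^6, C_1 ≅ Z^12, C_2 ≅ Z^8.

∂_1: C_1 → C_0 maps an edge to its endpoints' difference, ∂[p,q] = q − p. For instance
  ∂df = f − d.
This gives a 6×12 integer matrix of rank 5; reducing to Smith normal form yields diagonal entries (1,1,1,1,1).

∂_2: C_2 → C_1 maps a triangle to the signed sum of its edges. For instance
  ∂cdf = df − cf + cd,
  ∂cef = ef − cf + ce.
The resulting 12×8 matrix has rank 7, and its Smith normal form has invariant factors (1,1,1,1,1,1,1).

Computing H_k = (kernel of ∂_k) / (image of ∂_{k+1}):

  H_0: rank C_0 − rank ∂_1 = 6 − 5 = 1, and the invariant factors of ∂_1 are all 1, so H_0 = Z.
  H_1: rank ker ∂_1 − rank ∂_2 = (12 − 5) − 7 = 0, and the invariant factors of ∂_2 are all 1, so H_1 = 0.
  H_2: rank ker ∂_2 − rank ∂_3 = (8 − 7) − 0 = 1, and there is no ∂_3, so H_2 = Z.

(K is a triangulation of the 2-sphere S^2.)

H_0 = Z,  H_1 = 0,  H_2 = Z.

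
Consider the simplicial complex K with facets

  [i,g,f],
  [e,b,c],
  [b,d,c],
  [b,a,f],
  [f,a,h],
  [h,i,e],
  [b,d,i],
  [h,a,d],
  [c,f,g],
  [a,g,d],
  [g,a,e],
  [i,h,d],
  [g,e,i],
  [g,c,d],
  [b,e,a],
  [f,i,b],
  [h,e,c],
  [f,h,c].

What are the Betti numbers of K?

We work with the vertex ordering a < b < c < d < e < f < g < h < i. The simplices of K, each written with vertices in increasing order, are:

  0-simplices (9): a, b, c, d, e, f, g, h, i
  1-simplices (27): ab, ad, ae, af, ag, ah, bc, bd, be, bf, bi, cd, ce, cf, cg, ch, dg, dh, di, eg, eh, ei, fg, fh, fi, gi, hi
  2-simplices (18): abe, abf, adg, adh, aeg, afh, bcd, bce, bdi, bfi, cdg, ceh, cfg, cfh, dhi, egi, ehi, fgi

Hence C_0 ≅ Z^9, C_1 ≅ Z^27, C_2 ≅ Z^18.

The boundary map ∂_1: C_1 → C_0 sends each edge [p,q] (with p < q) to q − p.
This gives a 9×27 integer matrix of rank 8; reducing to Smith normal form yields diagonal entries (1,1,1,1,1,1,1,1).

The boundary map ∂_2: C_2 → C_1 acts by ∂[p,q,r] = [q,r] − [p,r] + [p,q]. For instance
  ∂dhi = hi − di + dh,
  ∂aeg = eg − ag + ae.
The resulting 27×18 matrix has rank 17, and its Smith normal form has invariant factors (1,1,1,1,1,1,1,1,1,1,1,1,1,1,1,1,1).

Now H_k = ker ∂_k / im ∂_{k+1}, so:

  H_0: rank C_0 − rank ∂_1 = 9 − 8 = 1, and the invariant factors of ∂_1 are all 1, so H_0 ≅ Z.
  H_1: rank ker ∂_1 − rank ∂_2 = (27 − 8) − 17 = 2, and the invariant factors of ∂_2 are all 1, so H_1 ≅ Z^2.
  H_2: rank ker ∂_2 − rank ∂_3 = (18 − 17) − 0 = 1, and there is no ∂_3, so H_2 ≅ Z.

(K is a triangulation of the torus T^2.)

Hence the Betti numbers are b_0 = 1, b_1 = 2, b_2 = 1.

b_0 = 1, b_1 = 2, b_2 = 1.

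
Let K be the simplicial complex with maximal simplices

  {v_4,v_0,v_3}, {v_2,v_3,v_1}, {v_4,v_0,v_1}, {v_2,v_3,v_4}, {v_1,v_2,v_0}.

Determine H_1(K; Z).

Order the vertices as v_0 < v_1 < v_2 < v_3 < v_4. Listing each simplex with vertices in this order, K has dimension 2 with simplices:

  0-simplices (5): [v_0], [v_1], [v_2], [v_3], [v_4]
  1-simplices (10): [v_0,v_1], [v_0,v_2], [v_0,v_3], [v_0,v_4], [v_1,v_2], [v_1,v_3], [v_1,v_4], [v_2,v_3], [v_2,v_4], [v_3,v_4]
  2-simplices (5): [v_0,v_1,v_2], [v_0,v_1,v_4], [v_0,v_3,v_4], [v_1,v_2,v_3], [v_2,v_3,v_4]

so the chain groups are C_0 ≅ Z^5, C_1 ≅ Z^10, C_2 ≅ Z^5.

∂_1: C_1 → C_0 maps an edge to its endpoints' difference, ∂[p,q] = q − p. For instance
  ∂[v_2,v_4] = [v_4] − [v_2].
As a 5×10 matrix over Z this has rank 4, with invariant factors (1,1,1,1).

The boundary map ∂_2: C_2 → C_1 maps a triangle to the signed sum of its edges. For instance
  ∂[v_2,v_3,v_4] = [v_3,v_4] − [v_2,v_4] + [v_2,v_3],
  ∂[v_0,v_3,v_4] = [v_3,v_4] − [v_0,v_4] + [v_0,v_3].
The 10×5 boundary matrix has rank 5 and Smith normal form diag(1,1,1,1,1).

Reading off H_k = ker ∂_k / im ∂_{k+1}:

  H_1: rank ker ∂_1 − rank ∂_2 = (10 − 4) − 5 = 1, and the invariant factors of ∂_2 are all 1, so H_1 = Z.

(K is a triangulation of the Möbius band.)

H_1 = Z.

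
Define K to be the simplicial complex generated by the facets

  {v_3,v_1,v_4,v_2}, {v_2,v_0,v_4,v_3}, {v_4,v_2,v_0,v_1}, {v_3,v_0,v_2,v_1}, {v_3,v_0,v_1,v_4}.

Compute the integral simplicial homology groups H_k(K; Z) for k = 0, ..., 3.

Fix the vertex order v_0 < v_1 < v_2 < v_3 < v_4 and write every simplex with vertices in increasing order. Then dim K = 3 and the simplices of K are:

  0-simplices (5): [v_0], [v_1], [v_2], [v_3], [v_4]
  1-simplices (10): [v_0,v_1], [v_0,v_2], [v_0,v_3], [v_0,v_4], [v_1,v_2], [v_1,v_3], [v_1,v_4], [v_2,v_3], [v_2,v_4], [v_3,v_4]
  2-simplices (10): [v_0,v_1,v_2], [v_0,v_1,v_3], [v_0,v_1,v_4], [v_0,v_2,v_3], [v_0,v_2,v_4], [v_0,v_3,v_4], [v_1,v_2,v_3], [v_1,v_2,v_4], [v_1,v_3,v_4], [v_2,v_3,v_4]
  3-simplices (5): [v_0,v_1,v_2,v_3], [v_0,v_1,v_2,v_4], [v_0,v_1,v_3,v_4], [v_0,v_2,v_3,v_4], [v_1,v_2,v_3,v_4]

Hence C_0 ≅ Z^5, C_1 ≅ Z^10, C_2 ≅ Z^10, C_3 ≅ Z^5.

∂_1: C_1 → C_0 is given by ∂[p,q] = [q] − [p]. For instance
  ∂[v_0,v_1] = [v_1] − [v_0].
This gives a 5×10 integer matrix of rank 4; reducing to Smith normal form yields diagonal entries (1,1,1,1).

Boundary ∂_2: C_2 → C_1 acts by ∂[p,q,r] = [q,r] − [p,r] + [p,q]. For instance
  ∂[v_0,v_2,v_4] = [v_2,v_4] − [v_0,v_4] + [v_0,v_2],
  ∂[v_2,v_3,v_4] = [v_3,v_4] − [v_2,v_4] + [v_2,v_3].
This gives a 10×10 integer matrix of rank 6; reducing to Smith normal form yields diagonal entries (1,1,1,1,1,1).

∂_3: C_3 → C_2 sends each 3-simplex σ to the alternating sum Σ_i (−1)^i (σ with its i-th vertex removed). For instance
  ∂[v_1,v_2,v_3,v_4] = [v_2,v_3,v_4] − [v_1,v_3,v_4] + [v_1,v_2,v_4] − [v_1,v_2,v_3],
  ∂[v_0,v_1,v_2,v_3] = [v_1,v_2,v_3] − [v_0,v_2,v_3] + [v_0,v_1,v_3] − [v_0,v_1,v_2].
This gives a 10×5 integer matrix of rank 4; reducing to Smith normal form yields diagonal entries (1,1,1,1).

Computing H_k = (kernel of ∂_k) / (image of ∂_{k+1}):

  H_0: rank C_0 − rank ∂_1 = 5 − 4 = 1, and the invariant factors of ∂_1 are all 1, so H_0 ≅ Z.
  H_1: rank ker ∂_1 − rank ∂_2 = (10 − 4) − 6 = 0, and the invariant factors of ∂_2 are all 1, so H_1 ≅ 0.
  H_2: rank ker ∂_2 − rank ∂_3 = (10 − 6) − 4 = 0, and the invariant factors of ∂_3 are all 1, so H_2 ≅ 0.
  H_3: rank ker ∂_3 − rank ∂_4 = (5 − 4) − 0 = 1, and there is no ∂_4, so H_3 ≅ Z.

As a check, the Euler characteristic is 5 − 10 + 10 − 5 = 0, which agrees with 1 − 0 + 0 − 1 = 0.
(K is a triangulation of the 3-sphere S^3.)

H_0 ≅ Z,  H_1 = 0,  H_2 = 0,  H_3 ≅ Z.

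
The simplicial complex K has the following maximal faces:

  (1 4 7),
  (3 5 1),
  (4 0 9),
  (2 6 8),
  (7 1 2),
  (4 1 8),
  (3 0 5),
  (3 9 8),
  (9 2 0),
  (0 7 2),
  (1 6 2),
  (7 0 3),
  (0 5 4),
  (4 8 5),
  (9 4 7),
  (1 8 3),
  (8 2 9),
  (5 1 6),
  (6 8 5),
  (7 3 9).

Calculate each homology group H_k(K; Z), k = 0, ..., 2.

H_0 = Z,  H_1 = Z ⊕ Z/2,  H_2 = 0.

Order the vertices as 0 < 1 < 2 < 3 < 4 < 5 < 6 < 7 < 8 < 9. Listing each simplex with vertices in this order, K has dimension 2 with simplices:

  0-simplices (10): [0], [1], [2], [3], [4], [5], [6], [7], [8], [9]
  1-simplices (30): (30 of them)
  2-simplices (20): (20 of them)

giving chain groups C_0 ≅ Z^10, C_1 ≅ Z^30, C_2 ≅ Z^20.

Boundary ∂_1: C_1 → C_0 maps an edge to its endpoints' difference, ∂[p,q] = q − p. For instance
  ∂[0,4] = [4] − [0].
As a 10×30 matrix over Z this has rank 9, with invariant factors (1,1,1,1,1,1,1,1,1).

The boundary map ∂_2: C_2 → C_1 maps a triangle to the signed sum of its edges. For instance
  ∂[1,4,8] = [4,8] − [1,8] + [1,4],
  ∂[2,6,8] = [6,8] − [2,8] + [2,6].
The resulting 30×20 matrix has rank 20, and its Smith normal form has invariant factors (1,1,1,1,1,1,1,1,1,1,1,1,1,1,1,1,1,1,1,2).

Computing H_k = (kernel of ∂_k) / (image of ∂_{k+1}):

  H_0: rank C_0 − rank ∂_1 = 10 − 9 = 1, and the invariant factors of ∂_1 are all 1, so H_0 ≅ Z.
  H_1: rank ker ∂_1 − rank ∂_2 = (30 − 9) − 20 = 1, and ∂_2 has invariant factor 2 > 1, so H_1 ≅ Z ⊕ Z/2.
  H_2: rank ker ∂_2 − rank ∂_3 = (20 − 20) − 0 = 0, and there is no ∂_3, so H_2 ≅ 0.

As a check, the Euler characteristic is 10 − 30 + 20 = 0, which agrees with 1 − 1 + 0 = 0.
(K is a triangulation of the Klein bottle.)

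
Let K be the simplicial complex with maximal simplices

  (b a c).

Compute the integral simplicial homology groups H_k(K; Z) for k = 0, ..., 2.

Order the vertices as a < b < c. Listing each simplex with vertices in this order, K has dimension 2 with simplices:

  0-simplices (3): a, b, c
  1-simplices (3): ab, ac, bc
  2-simplices (1): abc

giving chain groups C_0 ≅ Z^3, C_1 ≅ Z^3, C_2 ≅ Z^1.

The boundary map ∂_1: C_1 → C_0 maps an edge to its endpoints' difference, ∂[p,q] = q − p. For instance
  ∂ab = b − a.
This gives a 3×3 integer matrix of rank 2; reducing to Smith normal form yields diagonal entries (1,1).

∂_2: C_2 → C_1 maps a triangle to the signed sum of its edges. For instance
  ∂abc = bc − ac + ab.
The resulting 3×1 matrix has rank 1, and its Smith normal form has invariant factors (1).

Computing H_k = (kernel of ∂_k) / (image of ∂_{k+1}):

  H_0: rank C_0 − rank ∂_1 = 3 − 2 = 1, and the invariant factors of ∂_1 are all 1, so H_0 = Z.
  H_1: rank ker ∂_1 − rank ∂_2 = (3 − 2) − 1 = 0, and the invariant factors of ∂_2 are all 1, so H_1 = 0.
  H_2: rank ker ∂_2 − rank ∂_3 = (1 − 1) − 0 = 0, and there is no ∂_3, so H_2 = 0.

H_0 ≅ Z,  H_1 = 0,  H_2 = 0.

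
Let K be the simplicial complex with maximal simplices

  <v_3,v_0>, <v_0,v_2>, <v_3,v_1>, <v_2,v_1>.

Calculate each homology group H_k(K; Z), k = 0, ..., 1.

H_0 ≅ Z,  H_1 ≅ Z.

K has 4 vertices, 4 edges.
rank ∂_0 = 0, rank ∂_1 = 3 ⇒ b_0 = 4 − 0 − 3 = 1; all invariant factors of ∂_1 are 1 so no torsion. So H_0 ≅ Z.
rank ∂_1 = 3, rank ∂_2 = 0 ⇒ b_1 = 4 − 3 − 0 = 1. So H_1 ≅ Z.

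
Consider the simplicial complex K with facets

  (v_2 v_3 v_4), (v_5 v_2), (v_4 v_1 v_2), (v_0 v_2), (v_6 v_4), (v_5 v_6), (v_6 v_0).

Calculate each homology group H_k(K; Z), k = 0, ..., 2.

H_0 ≅ Z,  H_1 ≅ Z^2,  H_2 = 0.

K has 7 vertices, 10 edges, 2 triangles.
rank ∂_0 = 0, rank ∂_1 = 6 ⇒ b_0 = 7 − 0 − 6 = 1; all invariant factors of ∂_1 are 1 so no torsion. So H_0 = Z.
rank ∂_1 = 6, rank ∂_2 = 2 ⇒ b_1 = 10 − 6 − 2 = 2; all invariant factors of ∂_2 are 1 so no torsion. So H_1 = Z^2.
rank ∂_2 = 2, rank ∂_3 = 0 ⇒ b_2 = 2 − 2 − 0 = 0. So H_2 = 0.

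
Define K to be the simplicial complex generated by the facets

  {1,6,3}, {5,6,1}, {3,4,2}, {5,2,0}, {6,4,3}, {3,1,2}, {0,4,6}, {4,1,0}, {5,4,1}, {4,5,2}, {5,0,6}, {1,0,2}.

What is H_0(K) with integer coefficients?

K has 7 vertices, 18 edges, 12 triangles.
rank ∂_0 = 0, rank ∂_1 = 6 ⇒ b_0 = 7 − 0 − 6 = 1; all invariant factors of ∂_1 are 1 so no torsion. So H_0 = Z.

H_0 ≅ Z.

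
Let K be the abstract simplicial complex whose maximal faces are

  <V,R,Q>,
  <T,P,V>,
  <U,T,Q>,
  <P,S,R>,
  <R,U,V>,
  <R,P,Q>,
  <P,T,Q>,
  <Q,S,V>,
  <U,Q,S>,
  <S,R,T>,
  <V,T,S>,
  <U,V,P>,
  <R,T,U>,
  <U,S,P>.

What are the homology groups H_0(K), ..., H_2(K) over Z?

K has 7 vertices, 21 edges, 14 triangles.
rank ∂_0 = 0, rank ∂_1 = 6 ⇒ b_0 = 7 − 0 − 6 = 1; all invariant factors of ∂_1 are 1 so no torsion. So H_0 ≅ Z.
rank ∂_1 = 6, rank ∂_2 = 13 ⇒ b_1 = 21 − 6 − 13 = 2; all invariant factors of ∂_2 are 1 so no torsion. So H_1 ≅ Z^2.
rank ∂_2 = 13, rank ∂_3 = 0 ⇒ b_2 = 14 − 13 − 0 = 1. So H_2 ≅ Z.

H_0 = Z,  H_1 = Z^2,  H_2 = Z.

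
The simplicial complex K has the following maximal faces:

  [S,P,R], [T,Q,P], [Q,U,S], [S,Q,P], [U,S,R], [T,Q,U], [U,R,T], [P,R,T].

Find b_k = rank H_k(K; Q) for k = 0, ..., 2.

b_0 = 1, b_1 = 0, b_2 = 1.

Order the vertices as P < Q < R < S < T < U. Listing each simplex with vertices in this order, K has dimension 2 with simplices:

  0-simplices (6): P, Q, R, S, T, U
  1-simplices (12): PQ, PR, PS, PT, QS, QT, QU, RS, RT, RU, SU, TU
  2-simplices (8): PQS, PQT, PRS, PRT, QSU, QTU, RSU, RTU

so the chain groups are C_0 ≅ Z^6, C_1 ≅ Z^12, C_2 ≅ Z^8.

∂_1: C_1 → C_0 maps an edge to its endpoints' difference, ∂[p,q] = q − p. For instance
  ∂QU = U − Q.
As a 6×12 matrix over Z this has rank 5, with invariant factors (1,1,1,1,1).

∂_2: C_2 → C_1 acts by ∂[p,q,r] = [q,r] − [p,r] + [p,q]. For instance
  ∂RTU = TU − RU + RT,
  ∂RSU = SU − RU + RS.
This gives a 12×8 integer matrix of rank 7; reducing to Smith normal form yields diagonal entries (1,1,1,1,1,1,1).

Now H_k = ker ∂_k / im ∂_{k+1}, so:

  H_0: rank C_0 − rank ∂_1 = 6 − 5 = 1, and the invariant factors of ∂_1 are all 1, so H_0 ≅ Z.
  H_1: rank ker ∂_1 − rank ∂_2 = (12 − 5) − 7 = 0, and the invariant factors of ∂_2 are all 1, so H_1 ≅ 0.
  H_2: rank ker ∂_2 − rank ∂_3 = (8 − 7) − 0 = 1, and there is no ∂_3, so H_2 ≅ Z.

Hence the Betti numbers are b_0 = 1, b_1 = 0, b_2 = 1.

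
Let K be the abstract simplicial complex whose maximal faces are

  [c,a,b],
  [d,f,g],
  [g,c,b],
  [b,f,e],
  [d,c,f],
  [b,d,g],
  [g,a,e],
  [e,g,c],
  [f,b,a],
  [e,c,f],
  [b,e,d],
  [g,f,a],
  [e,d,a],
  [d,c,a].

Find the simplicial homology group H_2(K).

We work with the vertex ordering a < b < c < d < e < f < g. The simplices of K, each written with vertices in increasing order, are:

  0-simplices (7): a, b, c, d, e, f, g
  1-simplices (21): ab, ac, ad, ae, af, ag, bc, bd, be, bf, bg, cd, ce, cf, cg, de, df, dg, ef, eg, fg
  2-simplices (14): abc, abf, acd, ade, aeg, afg, bcg, bde, bdg, bef, cdf, cef, ceg, dfg

so the chain groups are C_0 ≅ Z^7, C_1 ≅ Z^21, C_2 ≅ Z^14.

∂_1: C_1 → C_0 sends each edge [p,q] (with p < q) to q − p. For instance
  ∂eg = g − e.
The 7×21 boundary matrix has rank 6 and Smith normal form diag(1,1,1,1,1,1).

Boundary ∂_2: C_2 → C_1 acts by ∂[p,q,r] = [q,r] − [p,r] + [p,q]. For instance
  ∂bdg = dg − bg + bd,
  ∂abf = bf − af + ab.
This gives a 21×14 integer matrix of rank 13; reducing to Smith normal form yields diagonal entries (1,1,1,1,1,1,1,1,1,1,1,1,1).

Now H_k = ker ∂_k / im ∂_{k+1}, so:

  H_2: rank ker ∂_2 − rank ∂_3 = (14 − 13) − 0 = 1, and there is no ∂_3, so H_2 ≅ Z.

H_2 ≅ Z.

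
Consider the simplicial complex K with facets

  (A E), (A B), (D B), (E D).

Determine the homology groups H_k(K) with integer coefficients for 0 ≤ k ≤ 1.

H_0 = Z,  H_1 = Z.

Order the vertices as A < B < D < E. Listing each simplex with vertices in this order, K has dimension 1 with simplices:

  0-simplices (4): A, B, D, E
  1-simplices (4): AB, AE, BD, DE

so the chain groups are C_0 ≅ Z^4, C_1 ≅ Z^4.

Boundary ∂_1: C_1 → C_0 maps an edge to its endpoints' difference, ∂[p,q] = q − p. For instance
  ∂DE = E − D.
As a 4×4 matrix over Z this has rank 3, with invariant factors (1,1,1).

Computing H_k = (kernel of ∂_k) / (image of ∂_{k+1}):

  H_0: rank C_0 − rank ∂_1 = 4 − 3 = 1, and the invariant factors of ∂_1 are all 1, so H_0 ≅ Z.
  H_1: rank ker ∂_1 − rank ∂_2 = (4 − 3) − 0 = 1, and there is no ∂_2, so H_1 ≅ Z.

As a check, the Euler characteristic is 4 − 4 = 0, which agrees with 1 − 1 = 0.
(K is a triangulation of the circle S^1.)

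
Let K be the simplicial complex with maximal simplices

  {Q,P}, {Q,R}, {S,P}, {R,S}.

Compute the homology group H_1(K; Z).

We work with the vertex ordering P < Q < R < S. The simplices of K, each written with vertices in increasing order, are:

  0-simplices (4): P, Q, R, S
  1-simplices (4): PQ, PS, QR, RS

giving chain groups C_0 ≅ Z^4, C_1 ≅ Z^4.

∂_1: C_1 → C_0 is given by ∂[p,q] = [q] − [p].
This gives a 4×4 integer matrix of rank 3; reducing to Smith normal form yields diagonal entries (1,1,1).

Computing H_k = (kernel of ∂_k) / (image of ∂_{k+1}):

  H_1: rank ker ∂_1 − rank ∂_2 = (4 − 3) − 0 = 1, and there is no ∂_2, so H_1 = Z.

(K is a triangulation of the circle S^1.)

H_1 ≅ Z.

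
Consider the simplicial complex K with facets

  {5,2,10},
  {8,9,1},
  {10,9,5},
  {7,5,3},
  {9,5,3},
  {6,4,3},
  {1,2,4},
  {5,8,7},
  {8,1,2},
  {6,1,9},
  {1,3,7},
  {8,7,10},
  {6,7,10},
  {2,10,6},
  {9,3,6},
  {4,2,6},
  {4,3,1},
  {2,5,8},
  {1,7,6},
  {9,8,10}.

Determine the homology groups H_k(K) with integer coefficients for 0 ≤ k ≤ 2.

H_0 ≅ Z,  H_1 ≅ Z ⊕ Z_2,  H_2 = 0.

Fix the vertex order 1 < 2 < 3 < 4 < 5 < 6 < 7 < 8 < 9 < 10 and write every simplex with vertices in increasing order. Then dim K = 2 and the simplices of K are:

  0-simplices (10): [1], [2], [3], [4], [5], [6], [7], [8], [9], [10]
  1-simplices (30): (30 of them)
  2-simplices (20): (20 of them)

giving chain groups C_0 ≅ Z^10, C_1 ≅ Z^30, C_2 ≅ Z^20.

∂_1: C_1 → C_0 is given by ∂[p,q] = [q] − [p].
The 10×30 boundary matrix has rank 9 and Smith normal form diag(1,1,1,1,1,1,1,1,1).

∂_2: C_2 → C_1 sends each 2-simplex [p,q,r] to [q,r] − [p,r] + [p,q]. For instance
  ∂[3,5,7] = [5,7] − [3,7] + [3,5],
  ∂[5,7,8] = [7,8] − [5,8] + [5,7].
As a 30×20 matrix over Z this has rank 20, with invariant factors (1,1,1,1,1,1,1,1,1,1,1,1,1,1,1,1,1,1,1,2).

Now H_k = ker ∂_k / im ∂_{k+1}, so:

  H_0: rank C_0 − rank ∂_1 = 10 − 9 = 1, and the invariant factors of ∂_1 are all 1, so H_0 = Z.
  H_1: rank ker ∂_1 − rank ∂_2 = (30 − 9) − 20 = 1, and ∂_2 has invariant factor 2 > 1, so H_1 = Z ⊕ Z_2.
  H_2: rank ker ∂_2 − rank ∂_3 = (20 − 20) − 0 = 0, and there is no ∂_3, so H_2 = 0.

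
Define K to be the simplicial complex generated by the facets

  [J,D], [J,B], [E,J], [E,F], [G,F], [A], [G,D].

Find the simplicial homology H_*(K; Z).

H_0 ≅ Z^2,  H_1 ≅ Z.

We work with the vertex ordering A < B < D < E < F < G < J. The simplices of K, each written with vertices in increasing order, are:

  0-simplices (7): A, B, D, E, F, G, J
  1-simplices (6): BJ, DG, DJ, EF, EJ, FG

Hence C_0 ≅ Z^7, C_1 ≅ Z^6.

Boundary ∂_1: C_1 → C_0 is given by ∂[p,q] = [q] − [p].
As a 7×6 matrix over Z this has rank 5, with invariant factors (1,1,1,1,1).

From H_k ≅ ker(∂_k) / im(∂_{k+1}) we obtain:

  H_0: rank C_0 − rank ∂_1 = 7 − 5 = 2, and the invariant factors of ∂_1 are all 1, so H_0 ≅ Z^2.
  H_1: rank ker ∂_1 − rank ∂_2 = (6 − 5) − 0 = 1, and there is no ∂_2, so H_1 ≅ Z.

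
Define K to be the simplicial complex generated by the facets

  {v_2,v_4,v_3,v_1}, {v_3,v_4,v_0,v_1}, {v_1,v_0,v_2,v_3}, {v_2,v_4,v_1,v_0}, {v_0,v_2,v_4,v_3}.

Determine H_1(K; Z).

Take the total order v_0 < v_1 < v_2 < v_3 < v_4 on the vertex set. Then K (dimension 3) consists of the simplices:

  0-simplices (5): [v_0], [v_1], [v_2], [v_3], [v_4]
  1-simplices (10): [v_0,v_1], [v_0,v_2], [v_0,v_3], [v_0,v_4], [v_1,v_2], [v_1,v_3], [v_1,v_4], [v_2,v_3], [v_2,v_4], [v_3,v_4]
  2-simplices (10): [v_0,v_1,v_2], [v_0,v_1,v_3], [v_0,v_1,v_4], [v_0,v_2,v_3], [v_0,v_2,v_4], [v_0,v_3,v_4], [v_1,v_2,v_3], [v_1,v_2,v_4], [v_1,v_3,v_4], [v_2,v_3,v_4]
  3-simplices (5): [v_0,v_1,v_2,v_3], [v_0,v_1,v_2,v_4], [v_0,v_1,v_3,v_4], [v_0,v_2,v_3,v_4], [v_1,v_2,v_3,v_4]

so the chain groups are C_0 ≅ Z^5, C_1 ≅ Z^10, C_2 ≅ Z^10, C_3 ≅ Z^5.

Boundary ∂_1: C_1 → C_0 maps an edge to its endpoints' difference, ∂[p,q] = q − p. For instance
  ∂[v_3,v_4] = [v_4] − [v_3].
The 5×10 boundary matrix has rank 4 and Smith normal form diag(1,1,1,1).

∂_2: C_2 → C_1 maps a triangle to the signed sum of its edges. For instance
  ∂[v_0,v_1,v_3] = [v_1,v_3] − [v_0,v_3] + [v_0,v_1],
  ∂[v_0,v_2,v_3] = [v_2,v_3] − [v_0,v_3] + [v_0,v_2].
The resulting 10×10 matrix has rank 6, and its Smith normal form has invariant factors (1,1,1,1,1,1).

The boundary map ∂_3: C_3 → C_2 sends each 3-simplex σ to the alternating sum Σ_i (−1)^i (σ with its i-th vertex removed). For instance
  ∂[v_0,v_1,v_3,v_4] = [v_1,v_3,v_4] − [v_0,v_3,v_4] + [v_0,v_1,v_4] − [v_0,v_1,v_3],
  ∂[v_0,v_2,v_3,v_4] = [v_2,v_3,v_4] − [v_0,v_3,v_4] + [v_0,v_2,v_4] − [v_0,v_2,v_3].
As a 10×5 matrix over Z this has rank 4, with invariant factors (1,1,1,1).

From H_k ≅ ker(∂_k) / im(∂_{k+1}) we obtain:

  H_1: rank ker ∂_1 − rank ∂_2 = (10 − 4) − 6 = 0, and the invariant factors of ∂_2 are all 1, so H_1 ≅ 0.

H_1 = 0.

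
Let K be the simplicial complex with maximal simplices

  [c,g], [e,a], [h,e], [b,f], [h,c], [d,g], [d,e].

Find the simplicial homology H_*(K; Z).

H_0 = Z^2,  H_1 = Z.

We work with the vertex ordering a < b < c < d < e < f < g < h. The simplices of K, each written with vertices in increasing order, are:

  0-simplices (8): a, b, c, d, e, f, g, h
  1-simplices (7): ae, bf, cg, ch, de, dg, eh

so the chain groups are C_0 ≅ Z^8, C_1 ≅ Z^7.

The boundary map ∂_1: C_1 → C_0 is given by ∂[p,q] = [q] − [p]. For instance
  ∂de = e − d.
The resulting 8×7 matrix has rank 6, and its Smith normal form has invariant factors (1,1,1,1,1,1).

Computing H_k = (kernel of ∂_k) / (image of ∂_{k+1}):

  H_0: rank C_0 − rank ∂_1 = 8 − 6 = 2, and the invariant factors of ∂_1 are all 1, so H_0 ≅ Z^2.
  H_1: rank ker ∂_1 − rank ∂_2 = (7 − 6) − 0 = 1, and there is no ∂_2, so H_1 ≅ Z.

As a check, the Euler characteristic is 8 − 7 = 1, which agrees with 2 − 1 = 1.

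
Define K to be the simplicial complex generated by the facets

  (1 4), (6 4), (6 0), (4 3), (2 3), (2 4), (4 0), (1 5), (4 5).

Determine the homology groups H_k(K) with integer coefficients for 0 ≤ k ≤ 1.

Take the total order 0 < 1 < 2 < 3 < 4 < 5 < 6 on the vertex set. Then K (dimension 1) consists of the simplices:

  0-simplices (7): [0], [1], [2], [3], [4], [5], [6]
  1-simplices (9): [0,4], [0,6], [1,4], [1,5], [2,3], [2,4], [3,4], [4,5], [4,6]

giving chain groups C_0 ≅ Z^7, C_1 ≅ Z^9.

∂_1: C_1 → C_0 is given by ∂[p,q] = [q] − [p]. For instance
  ∂[4,5] = [5] − [4].
The resulting 7×9 matrix has rank 6, and its Smith normal form has invariant factors (1,1,1,1,1,1).

Computing H_k = (kernel of ∂_k) / (image of ∂_{k+1}):

  H_0: rank C_0 − rank ∂_1 = 7 − 6 = 1, and the invariant factors of ∂_1 are all 1, so H_0 = Z.
  H_1: rank ker ∂_1 − rank ∂_2 = (9 − 6) − 0 = 3, and there is no ∂_2, so H_1 = Z^3.

As a check, the Euler characteristic is 7 − 9 = -2, which agrees with 1 − 3 = -2.
(K is a triangulation of a wedge of 3 circles.)

H_0 ≅ Z,  H_1 ≅ Z^3.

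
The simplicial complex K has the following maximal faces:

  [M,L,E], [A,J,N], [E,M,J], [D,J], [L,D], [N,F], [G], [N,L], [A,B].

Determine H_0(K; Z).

Take the total order A < B < D < E < F < G < J < L < M < N on the vertex set. Then K (dimension 2) consists of the simplices:

  0-simplices (10): A, B, D, E, F, G, J, L, M, N
  1-simplices (13): AB, AJ, AN, DJ, DL, EJ, EL, EM, FN, JM, JN, LM, LN
  2-simplices (3): AJN, EJM, ELM

Hence C_0 ≅ Z^10, C_1 ≅ Z^13, C_2 ≅ Z^3.

Boundary ∂_1: C_1 → C_0 maps an edge to its endpoints' difference, ∂[p,q] = q − p. For instance
  ∂AB = B − A.
This gives a 10×13 integer matrix of rank 8; reducing to Smith normal form yields diagonal entries (1,1,1,1,1,1,1,1).

∂_2: C_2 → C_1 sends each 2-simplex [p,q,r] to [q,r] − [p,r] + [p,q]. For instance
  ∂ELM = LM − EM + EL,
  ∂EJM = JM − EM + EJ.
The resulting 13×3 matrix has rank 3, and its Smith normal form has invariant factors (1,1,1).

Reading off H_k = ker ∂_k / im ∂_{k+1}:

  H_0: rank C_0 − rank ∂_1 = 10 − 8 = 2, and the invariant factors of ∂_1 are all 1, so H_0 ≅ Z^2.

H_0 ≅ Z^2.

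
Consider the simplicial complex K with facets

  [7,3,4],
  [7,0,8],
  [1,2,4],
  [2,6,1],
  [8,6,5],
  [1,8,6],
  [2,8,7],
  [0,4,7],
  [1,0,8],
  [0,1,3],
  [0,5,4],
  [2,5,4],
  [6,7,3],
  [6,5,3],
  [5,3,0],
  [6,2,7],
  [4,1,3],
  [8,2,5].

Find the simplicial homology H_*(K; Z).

Take the total order 0 < 1 < 2 < 3 < 4 < 5 < 6 < 7 < 8 on the vertex set. Then K (dimension 2) consists of the simplices:

  0-simplices (9): [0], [1], [2], [3], [4], [5], [6], [7], [8]
  1-simplices (27): (27 of them)
  2-simplices (18): [0,1,3], [0,1,8], [0,3,5], [0,4,5], [0,4,7], [0,7,8], [1,2,4], [1,2,6], [1,3,4], [1,6,8], [2,4,5], [2,5,8], [2,6,7], [2,7,8], [3,4,7], [3,5,6], [3,6,7], [5,6,8]

Hence C_0 ≅ Z^9, C_1 ≅ Z^27, C_2 ≅ Z^18.

Boundary ∂_1: C_1 → C_0 maps an edge to its endpoints' difference, ∂[p,q] = q − p.
This gives a 9×27 integer matrix of rank 8; reducing to Smith normal form yields diagonal entries (1,1,1,1,1,1,1,1).

Boundary ∂_2: C_2 → C_1 acts by ∂[p,q,r] = [q,r] − [p,r] + [p,q]. For instance
  ∂[1,2,4] = [2,4] − [1,4] + [1,2],
  ∂[2,7,8] = [7,8] − [2,8] + [2,7].
This gives a 27×18 integer matrix of rank 18; reducing to Smith normal form yields diagonal entries (1,1,1,1,1,1,1,1,1,1,1,1,1,1,1,1,1,2).

Computing H_k = (kernel of ∂_k) / (image of ∂_{k+1}):

  H_0: rank C_0 − rank ∂_1 = 9 − 8 = 1, and the invariant factors of ∂_1 are all 1, so H_0 = Z.
  H_1: rank ker ∂_1 − rank ∂_2 = (27 − 8) − 18 = 1, and ∂_2 has invariant factor 2 > 1, so H_1 = Z ⊕ Z/2.
  H_2: rank ker ∂_2 − rank ∂_3 = (18 − 18) − 0 = 0, and there is no ∂_3, so H_2 = 0.

H_0 ≅ Z,  H_1 ≅ Z ⊕ Z/2,  H_2 = 0.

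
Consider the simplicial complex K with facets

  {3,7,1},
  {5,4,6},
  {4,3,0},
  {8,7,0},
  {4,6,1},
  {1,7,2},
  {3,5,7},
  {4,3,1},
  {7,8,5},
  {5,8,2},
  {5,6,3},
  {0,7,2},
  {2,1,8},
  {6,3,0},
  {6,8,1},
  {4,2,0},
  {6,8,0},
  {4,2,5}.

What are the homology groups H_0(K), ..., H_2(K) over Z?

Order the vertices as 0 < 1 < 2 < 3 < 4 < 5 < 6 < 7 < 8. Listing each simplex with vertices in this order, K has dimension 2 with simplices:

  0-simplices (9): [0], [1], [2], [3], [4], [5], [6], [7], [8]
  1-simplices (27): (27 of them)
  2-simplices (18): [0,2,4], [0,2,7], [0,3,4], [0,3,6], [0,6,8], [0,7,8], [1,2,7], [1,2,8], [1,3,4], [1,3,7], [1,4,6], [1,6,8], [2,4,5], [2,5,8], [3,5,6], [3,5,7], [4,5,6], [5,7,8]

giving chain groups C_0 ≅ Z^9, C_1 ≅ Z^27, C_2 ≅ Z^18.

Boundary ∂_1: C_1 → C_0 maps an edge to its endpoints' difference, ∂[p,q] = q − p. For instance
  ∂[1,6] = [6] − [1].
The resulting 9×27 matrix has rank 8, and its Smith normal form has invariant factors (1,1,1,1,1,1,1,1).

∂_2: C_2 → C_1 acts by ∂[p,q,r] = [q,r] − [p,r] + [p,q]. For instance
  ∂[4,5,6] = [5,6] − [4,6] + [4,5],
  ∂[1,2,8] = [2,8] − [1,8] + [1,2].
The resulting 27×18 matrix has rank 18, and its Smith normal form has invariant factors (1,1,1,1,1,1,1,1,1,1,1,1,1,1,1,1,1,2).

Now H_k = ker ∂_k / im ∂_{k+1}, so:

  H_0: rank C_0 − rank ∂_1 = 9 − 8 = 1, and the invariant factors of ∂_1 are all 1, so H_0 = Z.
  H_1: rank ker ∂_1 − rank ∂_2 = (27 − 8) − 18 = 1, and ∂_2 has invariant factor 2 > 1, so H_1 = Z ⊕ Z/2.
  H_2: rank ker ∂_2 − rank ∂_3 = (18 − 18) − 0 = 0, and there is no ∂_3, so H_2 = 0.

As a check, the Euler characteristic is 9 − 27 + 18 = 0, which agrees with 1 − 1 + 0 = 0.

H_0 = Z,  H_1 = Z ⊕ Z/2,  H_2 = 0.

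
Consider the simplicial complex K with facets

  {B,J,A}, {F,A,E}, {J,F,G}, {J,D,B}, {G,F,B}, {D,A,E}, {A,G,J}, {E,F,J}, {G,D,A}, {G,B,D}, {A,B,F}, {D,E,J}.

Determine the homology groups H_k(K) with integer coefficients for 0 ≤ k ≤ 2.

We work with the vertex ordering A < B < D < E < F < G < J. The simplices of K, each written with vertices in increasing order, are:

  0-simplices (7): A, B, D, E, F, G, J
  1-simplices (18): AB, AD, AE, AF, AG, AJ, BD, BF, BG, BJ, DE, DG, DJ, EF, EJ, FG, FJ, GJ
  2-simplices (12): ABF, ABJ, ADE, ADG, AEF, AGJ, BDG, BDJ, BFG, DEJ, EFJ, FGJ

so the chain groups are C_0 ≅ Z^7, C_1 ≅ Z^18, C_2 ≅ Z^12.

∂_1: C_1 → C_0 maps an edge to its endpoints' difference, ∂[p,q] = q − p.
The 7×18 boundary matrix has rank 6 and Smith normal form diag(1,1,1,1,1,1).

Boundary ∂_2: C_2 → C_1 maps a triangle to the signed sum of its edges. For instance
  ∂BDJ = DJ − BJ + BD,
  ∂FGJ = GJ − FJ + FG.
The resulting 18×12 matrix has rank 12, and its Smith normal form has invariant factors (1,1,1,1,1,1,1,1,1,1,1,2).

Reading off H_k = ker ∂_k / im ∂_{k+1}:

  H_0: rank C_0 − rank ∂_1 = 7 − 6 = 1, and the invariant factors of ∂_1 are all 1, so H_0 = Z.
  H_1: rank ker ∂_1 − rank ∂_2 = (18 − 6) − 12 = 0, and ∂_2 has invariant factor 2 > 1, so H_1 = Z/2Z.
  H_2: rank ker ∂_2 − rank ∂_3 = (12 − 12) − 0 = 0, and there is no ∂_3, so H_2 = 0.

H_0 ≅ Z,  H_1 ≅ Z/2Z,  H_2 = 0.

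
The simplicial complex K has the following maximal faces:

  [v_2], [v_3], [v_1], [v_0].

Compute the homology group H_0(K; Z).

H_0 = Z^4.

Take the total order v_0 < v_1 < v_2 < v_3 on the vertex set. Then K (dimension 0) consists of the simplices:

  0-simplices (4): [v_0], [v_1], [v_2], [v_3]

so the chain groups are C_0 ≅ Z^4.

Reading off H_k = ker ∂_k / im ∂_{k+1}:

  H_0: rank C_0 − rank ∂_1 = 4 − 0 = 4, and there is no ∂_1, so H_0 ≅ Z^4.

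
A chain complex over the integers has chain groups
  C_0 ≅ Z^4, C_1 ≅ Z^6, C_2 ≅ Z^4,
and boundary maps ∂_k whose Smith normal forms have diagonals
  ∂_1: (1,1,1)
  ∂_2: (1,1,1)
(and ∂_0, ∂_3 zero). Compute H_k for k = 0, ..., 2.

H_0: b_0 = 4 − 0 − 3 = 1; torsion from ∂_1 factors > 1: none. So H_0 ≅ Z.
H_1: b_1 = 6 − 3 − 3 = 0; torsion from ∂_2 factors > 1: none. So H_1 ≅ 0.
H_2: b_2 = 4 − 3 − 0 = 1; torsion from ∂_3 factors > 1: none. So H_2 ≅ Z.

H_0 ≅ Z,  H_1 = 0,  H_2 ≅ Z.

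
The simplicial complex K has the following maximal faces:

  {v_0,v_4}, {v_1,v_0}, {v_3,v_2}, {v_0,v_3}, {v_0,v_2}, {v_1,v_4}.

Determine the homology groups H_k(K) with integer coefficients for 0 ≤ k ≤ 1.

H_0 = Z,  H_1 = Z^2.

We work with the vertex ordering v_0 < v_1 < v_2 < v_3 < v_4. The simplices of K, each written with vertices in increasing order, are:

  0-simplices (5): [v_0], [v_1], [v_2], [v_3], [v_4]
  1-simplices (6): [v_0,v_1], [v_0,v_2], [v_0,v_3], [v_0,v_4], [v_1,v_4], [v_2,v_3]

Hence C_0 ≅ Z^5, C_1 ≅ Z^6.

The boundary map ∂_1: C_1 → C_0 maps an edge to its endpoints' difference, ∂[p,q] = q − p.
The 5×6 boundary matrix has rank 4 and Smith normal form diag(1,1,1,1).

Reading off H_k = ker ∂_k / im ∂_{k+1}:

  H_0: rank C_0 − rank ∂_1 = 5 − 4 = 1, and the invariant factors of ∂_1 are all 1, so H_0 ≅ Z.
  H_1: rank ker ∂_1 − rank ∂_2 = (6 − 4) − 0 = 2, and there is no ∂_2, so H_1 ≅ Z^2.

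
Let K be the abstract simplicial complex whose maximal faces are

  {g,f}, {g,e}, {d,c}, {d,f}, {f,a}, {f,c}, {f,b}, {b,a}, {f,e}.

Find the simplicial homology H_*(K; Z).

Order the vertices as a < b < c < d < e < f < g. Listing each simplex with vertices in this order, K has dimension 1 with simplices:

  0-simplices (7): a, b, c, d, e, f, g
  1-simplices (9): ab, af, bf, cd, cf, df, ef, eg, fg

giving chain groups C_0 ≅ Z^7, C_1 ≅ Z^9.

Boundary ∂_1: C_1 → C_0 is given by ∂[p,q] = [q] − [p]. For instance
  ∂fg = g − f.
The resulting 7×9 matrix has rank 6, and its Smith normal form has invariant factors (1,1,1,1,1,1).

From H_k ≅ ker(∂_k) / im(∂_{k+1}) we obtain:

  H_0: rank C_0 − rank ∂_1 = 7 − 6 = 1, and the invariant factors of ∂_1 are all 1, so H_0 = Z.
  H_1: rank ker ∂_1 − rank ∂_2 = (9 − 6) − 0 = 3, and there is no ∂_2, so H_1 = Z^3.

H_0 = Z,  H_1 = Z^3.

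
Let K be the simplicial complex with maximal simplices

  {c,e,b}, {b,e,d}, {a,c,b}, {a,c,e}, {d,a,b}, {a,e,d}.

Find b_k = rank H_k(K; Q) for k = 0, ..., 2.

K has 5 vertices, 9 edges, 6 triangles.
rank ∂_0 = 0, rank ∂_1 = 4 ⇒ b_0 = 5 − 0 − 4 = 1; all invariant factors of ∂_1 are 1 so no torsion. So H_0 = Z.
rank ∂_1 = 4, rank ∂_2 = 5 ⇒ b_1 = 9 − 4 − 5 = 0; all invariant factors of ∂_2 are 1 so no torsion. So H_1 = 0.
rank ∂_2 = 5, rank ∂_3 = 0 ⇒ b_2 = 6 − 5 − 0 = 1. So H_2 = Z.

b_0 = 1, b_1 = 0, b_2 = 1.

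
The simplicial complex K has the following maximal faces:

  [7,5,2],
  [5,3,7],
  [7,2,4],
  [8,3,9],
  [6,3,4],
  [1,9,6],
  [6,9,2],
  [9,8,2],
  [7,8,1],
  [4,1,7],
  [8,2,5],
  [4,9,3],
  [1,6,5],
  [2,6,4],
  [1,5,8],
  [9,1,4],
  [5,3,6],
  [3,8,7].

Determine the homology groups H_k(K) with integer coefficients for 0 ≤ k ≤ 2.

H_0 = Z,  H_1 = Z ⊕ Z/2Z,  H_2 = 0.

Order the vertices as 1 < 2 < 3 < 4 < 5 < 6 < 7 < 8 < 9. Listing each simplex with vertices in this order, K has dimension 2 with simplices:

  0-simplices (9): [1], [2], [3], [4], [5], [6], [7], [8], [9]
  1-simplices (27): (27 of them)
  2-simplices (18): [1,4,7], [1,4,9], [1,5,6], [1,5,8], [1,6,9], [1,7,8], [2,4,6], [2,4,7], [2,5,7], [2,5,8], [2,6,9], [2,8,9], [3,4,6], [3,4,9], [3,5,6], [3,5,7], [3,7,8], [3,8,9]

giving chain groups C_0 ≅ Z^9, C_1 ≅ Z^27, C_2 ≅ Z^18.

Boundary ∂_1: C_1 → C_0 is given by ∂[p,q] = [q] − [p].
The 9×27 boundary matrix has rank 8 and Smith normal form diag(1,1,1,1,1,1,1,1).

∂_2: C_2 → C_1 sends each 2-simplex [p,q,r] to [q,r] − [p,r] + [p,q]. For instance
  ∂[1,7,8] = [7,8] − [1,8] + [1,7],
  ∂[2,4,6] = [4,6] − [2,6] + [2,4].
As a 27×18 matrix over Z this has rank 18, with invariant factors (1,1,1,1,1,1,1,1,1,1,1,1,1,1,1,1,1,2).

Reading off H_k = ker ∂_k / im ∂_{k+1}:

  H_0: rank C_0 − rank ∂_1 = 9 − 8 = 1, and the invariant factors of ∂_1 are all 1, so H_0 ≅ Z.
  H_1: rank ker ∂_1 − rank ∂_2 = (27 − 8) − 18 = 1, and ∂_2 has invariant factor 2 > 1, so H_1 ≅ Z ⊕ Z/2Z.
  H_2: rank ker ∂_2 − rank ∂_3 = (18 − 18) − 0 = 0, and there is no ∂_3, so H_2 ≅ 0.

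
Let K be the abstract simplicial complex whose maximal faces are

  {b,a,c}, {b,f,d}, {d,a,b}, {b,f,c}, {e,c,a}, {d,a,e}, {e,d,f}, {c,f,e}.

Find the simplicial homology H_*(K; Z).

H_0 ≅ Z,  H_1 = 0,  H_2 ≅ Z.

We work with the vertex ordering a < b < c < d < e < f. The simplices of K, each written with vertices in increasing order, are:

  0-simplices (6): a, b, c, d, e, f
  1-simplices (12): ab, ac, ad, ae, bc, bd, bf, ce, cf, de, df, ef
  2-simplices (8): abc, abd, ace, ade, bcf, bdf, cef, def

giving chain groups C_0 ≅ Z^6, C_1 ≅ Z^12, C_2 ≅ Z^8.

Boundary ∂_1: C_1 → C_0 sends each edge [p,q] (with p < q) to q − p. For instance
  ∂ad = d − a.
The 6×12 boundary matrix has rank 5 and Smith normal form diag(1,1,1,1,1).

∂_2: C_2 → C_1 acts by ∂[p,q,r] = [q,r] − [p,r] + [p,q]. For instance
  ∂ade = de − ae + ad,
  ∂ace = ce − ae + ac.
The 12×8 boundary matrix has rank 7 and Smith normal form diag(1,1,1,1,1,1,1).

From H_k ≅ ker(∂_k) / im(∂_{k+1}) we obtain:

  H_0: rank C_0 − rank ∂_1 = 6 − 5 = 1, and the invariant factors of ∂_1 are all 1, so H_0 ≅ Z.
  H_1: rank ker ∂_1 − rank ∂_2 = (12 − 5) − 7 = 0, and the invariant factors of ∂_2 are all 1, so H_1 ≅ 0.
  H_2: rank ker ∂_2 − rank ∂_3 = (8 − 7) − 0 = 1, and there is no ∂_3, so H_2 ≅ Z.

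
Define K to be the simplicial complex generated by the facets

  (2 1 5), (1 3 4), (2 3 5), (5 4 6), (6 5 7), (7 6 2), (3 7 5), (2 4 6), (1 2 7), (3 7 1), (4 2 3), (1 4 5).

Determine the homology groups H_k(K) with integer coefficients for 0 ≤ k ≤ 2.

Fix the vertex order 1 < 2 < 3 < 4 < 5 < 6 < 7 and write every simplex with vertices in increasing order. Then dim K = 2 and the simplices of K are:

  0-simplices (7): [1], [2], [3], [4], [5], [6], [7]
  1-simplices (18): [1,2], [1,3], [1,4], [1,5], [1,7], [2,3], [2,4], [2,5], [2,6], [2,7], [3,4], [3,5], [3,7], [4,5], [4,6], [5,6], [5,7], [6,7]
  2-simplices (12): [1,2,5], [1,2,7], [1,3,4], [1,3,7], [1,4,5], [2,3,4], [2,3,5], [2,4,6], [2,6,7], [3,5,7], [4,5,6], [5,6,7]

giving chain groups C_0 ≅ Z^7, C_1 ≅ Z^18, C_2 ≅ Z^12.

∂_1: C_1 → C_0 sends each edge [p,q] (with p < q) to q − p. For instance
  ∂[1,2] = [2] − [1].
This gives a 7×18 integer matrix of rank 6; reducing to Smith normal form yields diagonal entries (1,1,1,1,1,1).

∂_2: C_2 → C_1 maps a triangle to the signed sum of its edges. For instance
  ∂[3,5,7] = [5,7] − [3,7] + [3,5],
  ∂[1,3,7] = [3,7] − [1,7] + [1,3].
As a 18×12 matrix over Z this has rank 12, with invariant factors (1,1,1,1,1,1,1,1,1,1,1,2).

Computing H_k = (kernel of ∂_k) / (image of ∂_{k+1}):

  H_0: rank C_0 − rank ∂_1 = 7 − 6 = 1, and the invariant factors of ∂_1 are all 1, so H_0 ≅ Z.
  H_1: rank ker ∂_1 − rank ∂_2 = (18 − 6) − 12 = 0, and ∂_2 has invariant factor 2 > 1, so H_1 ≅ Z/2Z.
  H_2: rank ker ∂_2 − rank ∂_3 = (12 − 12) − 0 = 0, and there is no ∂_3, so H_2 ≅ 0.

(K is a triangulation of the real projective plane RP^2.)

H_0 ≅ Z,  H_1 ≅ Z/2Z,  H_2 = 0.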